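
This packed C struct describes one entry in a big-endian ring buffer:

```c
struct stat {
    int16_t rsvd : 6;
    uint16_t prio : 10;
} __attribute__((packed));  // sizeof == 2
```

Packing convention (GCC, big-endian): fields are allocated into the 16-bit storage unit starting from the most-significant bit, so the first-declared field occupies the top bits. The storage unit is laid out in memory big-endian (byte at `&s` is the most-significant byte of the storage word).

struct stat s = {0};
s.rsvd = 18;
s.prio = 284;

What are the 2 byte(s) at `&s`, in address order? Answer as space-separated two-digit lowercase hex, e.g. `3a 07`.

49 1c

rsvd:6 = 18 → 0x12 << 10 → word 0x4800
prio:10 = 284 → 0x11c << 0 → word 0x491c
word = 0x491c → big-endian bytes:
  [0]=0x49  [1]=0x1c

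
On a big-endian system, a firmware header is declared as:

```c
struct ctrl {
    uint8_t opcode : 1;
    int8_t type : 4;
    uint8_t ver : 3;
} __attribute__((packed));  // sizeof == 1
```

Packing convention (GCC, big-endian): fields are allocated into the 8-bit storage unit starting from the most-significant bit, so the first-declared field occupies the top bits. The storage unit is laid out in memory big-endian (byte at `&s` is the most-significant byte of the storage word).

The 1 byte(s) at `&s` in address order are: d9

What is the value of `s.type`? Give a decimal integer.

-5

[0]=0xd9 (big-endian) → word 0xd9
opcode [7+:1] = (word>>7) & 0x1 = 1
type [3+:4] = (word>>3) & 0xf = 11  ←
ver [0+:3] = (word>>0) & 0x7 = 1
type signed 4b, MSB=1: 11 - 16 = -5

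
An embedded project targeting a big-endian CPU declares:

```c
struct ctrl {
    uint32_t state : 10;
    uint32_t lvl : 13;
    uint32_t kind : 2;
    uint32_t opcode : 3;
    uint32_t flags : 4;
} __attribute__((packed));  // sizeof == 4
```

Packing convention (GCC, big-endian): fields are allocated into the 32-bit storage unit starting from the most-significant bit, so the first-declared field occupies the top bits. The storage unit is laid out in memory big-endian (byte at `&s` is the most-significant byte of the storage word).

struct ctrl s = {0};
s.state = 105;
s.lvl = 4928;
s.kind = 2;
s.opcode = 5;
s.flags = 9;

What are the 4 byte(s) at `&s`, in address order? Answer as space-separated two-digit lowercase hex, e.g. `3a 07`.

state:10 = 105 → 0x69 << 22 → word 0x1a400000
lvl:13 = 4928 → 0x1340 << 9 → word 0x1a668000
kind:2 = 2 → 0x2 << 7 → word 0x1a668100
opcode:3 = 5 → 0x5 << 4 → word 0x1a668150
flags:4 = 9 → 0x9 << 0 → word 0x1a668159
word = 0x1a668159 → big-endian bytes:
  [0]=0x1a  [1]=0x66  [2]=0x81  [3]=0x59

1a 66 81 59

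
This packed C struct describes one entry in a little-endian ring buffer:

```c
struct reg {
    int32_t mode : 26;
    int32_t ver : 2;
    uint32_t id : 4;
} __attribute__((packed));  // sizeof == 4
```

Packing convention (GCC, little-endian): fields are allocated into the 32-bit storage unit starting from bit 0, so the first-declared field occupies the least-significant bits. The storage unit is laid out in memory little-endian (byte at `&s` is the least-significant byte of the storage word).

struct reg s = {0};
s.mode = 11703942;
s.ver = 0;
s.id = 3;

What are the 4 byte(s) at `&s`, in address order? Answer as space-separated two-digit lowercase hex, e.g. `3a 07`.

[0+:26] mode=11703942 & 0x3ffffff = 0xb29686; word=0x00b29686
[26+:2] ver=0 & 0x3 = 0x0; word=0x00b29686
[28+:4] id=3 & 0xf = 0x3; word=0x30b29686
word = 0x30b29686 → little-endian bytes:
  [0]=0x86  [1]=0x96  [2]=0xb2  [3]=0x30

86 96 b2 30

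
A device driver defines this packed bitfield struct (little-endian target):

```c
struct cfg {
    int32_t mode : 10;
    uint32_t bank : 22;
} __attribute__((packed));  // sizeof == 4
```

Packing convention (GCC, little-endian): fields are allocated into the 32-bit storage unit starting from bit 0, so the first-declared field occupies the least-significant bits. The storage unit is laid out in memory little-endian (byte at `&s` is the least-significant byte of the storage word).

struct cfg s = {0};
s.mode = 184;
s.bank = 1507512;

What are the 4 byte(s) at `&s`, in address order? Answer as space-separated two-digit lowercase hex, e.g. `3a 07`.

[0+:10] mode=184 & 0x3ff = 0xb8; word=0x000000b8
[10+:22] bank=1507512 & 0x3fffff = 0x1700b8; word=0x5c02e0b8
word = 0x5c02e0b8 → little-endian bytes:
  [0]=0xb8  [1]=0xe0  [2]=0x02  [3]=0x5c

b8 e0 02 5c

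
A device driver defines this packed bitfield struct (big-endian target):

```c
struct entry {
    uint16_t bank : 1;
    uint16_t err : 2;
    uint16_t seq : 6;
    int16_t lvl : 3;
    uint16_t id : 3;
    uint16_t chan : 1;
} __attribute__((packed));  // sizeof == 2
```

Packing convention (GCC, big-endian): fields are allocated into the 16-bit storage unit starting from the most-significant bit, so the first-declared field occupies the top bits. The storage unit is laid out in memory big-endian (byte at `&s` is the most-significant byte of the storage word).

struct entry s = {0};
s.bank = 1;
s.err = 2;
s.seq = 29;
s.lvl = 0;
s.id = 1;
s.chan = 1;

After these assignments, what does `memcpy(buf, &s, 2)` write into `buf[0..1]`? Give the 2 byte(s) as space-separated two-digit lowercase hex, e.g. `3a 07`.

[15+:1] bank=1 & 0x1 = 0x1; word=0x8000
[13+:2] err=2 & 0x3 = 0x2; word=0xc000
[7+:6] seq=29 & 0x3f = 0x1d; word=0xce80
[4+:3] lvl=0 & 0x7 = 0x0; word=0xce80
[1+:3] id=1 & 0x7 = 0x1; word=0xce82
[0+:1] chan=1 & 0x1 = 0x1; word=0xce83
word = 0xce83 → big-endian bytes:
  [0]=0xce  [1]=0x83

ce 83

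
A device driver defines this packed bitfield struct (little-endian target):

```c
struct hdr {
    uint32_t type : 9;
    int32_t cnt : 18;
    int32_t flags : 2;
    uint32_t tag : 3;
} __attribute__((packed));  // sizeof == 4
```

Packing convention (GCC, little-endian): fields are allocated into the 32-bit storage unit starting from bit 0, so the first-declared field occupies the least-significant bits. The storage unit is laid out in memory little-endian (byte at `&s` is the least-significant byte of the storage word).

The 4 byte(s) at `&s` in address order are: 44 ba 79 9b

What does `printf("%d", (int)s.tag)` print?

4

[0]=0x44 [1]=0xba [2]=0x79 [3]=0x9b (little-endian) → word 0x9b79ba44
type:9 @ bit 0 → (0x9b79ba44>>0)&0x1ff = 0x44
cnt:18 @ bit 9 → (0x9b79ba44>>9)&0x3ffff = 0x1bcdd
flags:2 @ bit 27 → (0x9b79ba44>>27)&0x3 = 0x3
tag:3 @ bit 29 → (0x9b79ba44>>29)&0x7 = 0x4  ←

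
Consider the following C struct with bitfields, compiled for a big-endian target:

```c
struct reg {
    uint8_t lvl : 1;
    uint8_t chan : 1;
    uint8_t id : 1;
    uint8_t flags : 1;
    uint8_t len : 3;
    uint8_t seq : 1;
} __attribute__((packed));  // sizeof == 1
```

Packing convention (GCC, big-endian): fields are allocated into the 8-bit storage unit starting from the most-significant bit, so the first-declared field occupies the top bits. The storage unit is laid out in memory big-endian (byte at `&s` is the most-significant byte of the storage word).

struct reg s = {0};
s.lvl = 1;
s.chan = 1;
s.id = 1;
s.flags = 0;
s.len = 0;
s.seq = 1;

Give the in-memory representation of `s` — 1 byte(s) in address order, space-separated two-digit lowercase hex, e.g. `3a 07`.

[7+:1] lvl=1 & 0x1 = 0x1; word=0x80
[6+:1] chan=1 & 0x1 = 0x1; word=0xc0
[5+:1] id=1 & 0x1 = 0x1; word=0xe0
[4+:1] flags=0 & 0x1 = 0x0; word=0xe0
[1+:3] len=0 & 0x7 = 0x0; word=0xe0
[0+:1] seq=1 & 0x1 = 0x1; word=0xe1
word = 0xe1 → big-endian bytes:
  [0]=0xe1

e1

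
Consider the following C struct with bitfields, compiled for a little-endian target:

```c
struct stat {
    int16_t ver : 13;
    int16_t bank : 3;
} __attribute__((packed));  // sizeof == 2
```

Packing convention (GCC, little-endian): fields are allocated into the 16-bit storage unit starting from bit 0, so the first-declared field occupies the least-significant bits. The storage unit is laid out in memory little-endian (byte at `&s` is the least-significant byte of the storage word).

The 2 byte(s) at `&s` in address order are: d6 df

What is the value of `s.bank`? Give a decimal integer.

[0]=0xd6 [1]=0xdf (little-endian) → word 0xdfd6
ver:13 @ bit 0 → (0xdfd6>>0)&0x1fff = 0x1fd6
bank:3 @ bit 13 → (0xdfd6>>13)&0x7 = 0x6  ←
bank signed 3b, MSB=1: 6 - 8 = -2

-2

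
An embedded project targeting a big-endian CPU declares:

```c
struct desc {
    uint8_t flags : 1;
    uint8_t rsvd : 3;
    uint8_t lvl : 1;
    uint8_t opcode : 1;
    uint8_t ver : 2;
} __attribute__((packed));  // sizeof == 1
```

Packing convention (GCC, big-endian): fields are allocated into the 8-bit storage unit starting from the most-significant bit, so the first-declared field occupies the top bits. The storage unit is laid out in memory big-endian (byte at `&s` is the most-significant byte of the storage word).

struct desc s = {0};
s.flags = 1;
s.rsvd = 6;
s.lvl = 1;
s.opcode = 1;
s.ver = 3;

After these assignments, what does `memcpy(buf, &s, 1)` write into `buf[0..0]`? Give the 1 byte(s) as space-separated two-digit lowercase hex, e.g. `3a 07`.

ef

flags (1b) val=1 bits=0x1 at bit 7: 0x80
rsvd (3b) val=6 bits=0x6 at bit 4: 0xe0
lvl (1b) val=1 bits=0x1 at bit 3: 0xe8
opcode (1b) val=1 bits=0x1 at bit 2: 0xec
ver (2b) val=3 bits=0x3 at bit 0: 0xef
word = 0xef → big-endian bytes:
  [0]=0xef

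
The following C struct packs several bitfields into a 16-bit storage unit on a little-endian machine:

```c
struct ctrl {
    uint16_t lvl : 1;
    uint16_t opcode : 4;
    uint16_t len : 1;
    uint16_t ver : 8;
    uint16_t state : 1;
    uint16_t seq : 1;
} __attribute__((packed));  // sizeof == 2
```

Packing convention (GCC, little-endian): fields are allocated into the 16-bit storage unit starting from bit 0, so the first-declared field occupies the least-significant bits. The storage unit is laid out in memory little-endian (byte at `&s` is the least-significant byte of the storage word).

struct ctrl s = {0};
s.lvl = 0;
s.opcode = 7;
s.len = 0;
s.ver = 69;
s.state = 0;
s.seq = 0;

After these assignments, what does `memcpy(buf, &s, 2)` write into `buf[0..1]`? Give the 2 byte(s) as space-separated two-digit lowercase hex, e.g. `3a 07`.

lvl:1 = 0 → 0x0 << 0 → word 0x0000
opcode:4 = 7 → 0x7 << 1 → word 0x000e
len:1 = 0 → 0x0 << 5 → word 0x000e
ver:8 = 69 → 0x45 << 6 → word 0x114e
state:1 = 0 → 0x0 << 14 → word 0x114e
seq:1 = 0 → 0x0 << 15 → word 0x114e
word = 0x114e → little-endian bytes:
  [0]=0x4e  [1]=0x11

4e 11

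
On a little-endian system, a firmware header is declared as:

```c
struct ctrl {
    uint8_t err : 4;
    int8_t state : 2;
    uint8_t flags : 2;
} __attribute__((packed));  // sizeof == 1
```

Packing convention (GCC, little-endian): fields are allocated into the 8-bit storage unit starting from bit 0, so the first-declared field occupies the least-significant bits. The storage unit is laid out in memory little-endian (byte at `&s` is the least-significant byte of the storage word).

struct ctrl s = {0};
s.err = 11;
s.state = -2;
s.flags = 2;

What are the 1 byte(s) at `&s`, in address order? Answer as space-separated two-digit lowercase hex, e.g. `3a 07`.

ab

err:4 = 11 → 0xb << 0 → word 0x0b
state:2 = -2 → 0x2 << 4 → word 0x2b
flags:2 = 2 → 0x2 << 6 → word 0xab
word = 0xab → little-endian bytes:
  [0]=0xab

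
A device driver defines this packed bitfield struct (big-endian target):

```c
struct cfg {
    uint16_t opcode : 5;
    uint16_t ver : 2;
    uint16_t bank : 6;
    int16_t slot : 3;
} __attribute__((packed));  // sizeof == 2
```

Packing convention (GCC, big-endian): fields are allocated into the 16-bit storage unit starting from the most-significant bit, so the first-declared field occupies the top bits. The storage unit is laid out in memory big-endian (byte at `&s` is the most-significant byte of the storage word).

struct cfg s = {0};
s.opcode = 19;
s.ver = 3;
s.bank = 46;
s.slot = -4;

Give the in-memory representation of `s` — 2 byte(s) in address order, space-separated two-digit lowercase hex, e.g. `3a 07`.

9f 74

opcode:5 = 19 → 0x13 << 11 → word 0x9800
ver:2 = 3 → 0x3 << 9 → word 0x9e00
bank:6 = 46 → 0x2e << 3 → word 0x9f70
slot:3 = -4 → 0x4 << 0 → word 0x9f74
word = 0x9f74 → big-endian bytes:
  [0]=0x9f  [1]=0x74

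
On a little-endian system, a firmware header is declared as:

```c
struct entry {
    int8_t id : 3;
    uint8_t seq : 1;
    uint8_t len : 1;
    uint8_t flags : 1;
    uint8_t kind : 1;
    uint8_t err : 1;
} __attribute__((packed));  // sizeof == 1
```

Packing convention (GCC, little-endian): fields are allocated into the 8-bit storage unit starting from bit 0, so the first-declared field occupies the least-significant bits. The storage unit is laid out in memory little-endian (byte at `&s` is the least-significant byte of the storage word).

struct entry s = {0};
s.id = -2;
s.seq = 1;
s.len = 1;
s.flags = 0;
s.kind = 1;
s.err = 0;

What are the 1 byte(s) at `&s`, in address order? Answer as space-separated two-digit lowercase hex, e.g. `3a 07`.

5e

id:3 = -2 → 0x6 << 0 → word 0x06
seq:1 = 1 → 0x1 << 3 → word 0x0e
len:1 = 1 → 0x1 << 4 → word 0x1e
flags:1 = 0 → 0x0 << 5 → word 0x1e
kind:1 = 1 → 0x1 << 6 → word 0x5e
err:1 = 0 → 0x0 << 7 → word 0x5e
word = 0x5e → little-endian bytes:
  [0]=0x5e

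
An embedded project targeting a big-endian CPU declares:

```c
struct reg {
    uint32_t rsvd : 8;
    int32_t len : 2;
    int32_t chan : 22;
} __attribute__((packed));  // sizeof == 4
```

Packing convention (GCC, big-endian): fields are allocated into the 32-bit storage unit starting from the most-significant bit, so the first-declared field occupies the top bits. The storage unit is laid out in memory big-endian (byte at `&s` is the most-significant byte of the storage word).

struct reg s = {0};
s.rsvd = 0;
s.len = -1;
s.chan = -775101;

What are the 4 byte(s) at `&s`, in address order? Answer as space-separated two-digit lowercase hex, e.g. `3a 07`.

00 f4 2c 43

[24+:8] rsvd=0 & 0xff = 0x0; word=0x00000000
[22+:2] len=-1 & 0x3 = 0x3; word=0x00c00000
[0+:22] chan=-775101 & 0x3fffff = 0x342c43; word=0x00f42c43
word = 0x00f42c43 → big-endian bytes:
  [0]=0x00  [1]=0xf4  [2]=0x2c  [3]=0x43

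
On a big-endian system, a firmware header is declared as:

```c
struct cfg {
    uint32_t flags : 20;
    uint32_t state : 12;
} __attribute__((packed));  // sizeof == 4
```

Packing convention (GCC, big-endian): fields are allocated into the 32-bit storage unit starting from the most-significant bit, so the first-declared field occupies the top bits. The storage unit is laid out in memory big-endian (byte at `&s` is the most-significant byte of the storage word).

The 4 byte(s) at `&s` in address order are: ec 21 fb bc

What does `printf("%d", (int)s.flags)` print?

[0]=0xec [1]=0x21 [2]=0xfb [3]=0xbc (big-endian) → word 0xec21fbbc
flags:20 @ bit 12 → (0xec21fbbc>>12)&0xfffff = 0xec21f  ←
state:12 @ bit 0 → (0xec21fbbc>>0)&0xfff = 0xbbc

967199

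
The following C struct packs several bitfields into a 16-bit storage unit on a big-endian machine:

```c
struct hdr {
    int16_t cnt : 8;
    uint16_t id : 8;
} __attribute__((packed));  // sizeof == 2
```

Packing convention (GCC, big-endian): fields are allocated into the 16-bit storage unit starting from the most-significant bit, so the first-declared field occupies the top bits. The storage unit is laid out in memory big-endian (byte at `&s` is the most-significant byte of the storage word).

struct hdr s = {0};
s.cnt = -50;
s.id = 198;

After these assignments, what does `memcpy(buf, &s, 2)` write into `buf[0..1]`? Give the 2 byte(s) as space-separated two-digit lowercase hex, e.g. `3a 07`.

ce c6

[8+:8] cnt=-50 & 0xff = 0xce; word=0xce00
[0+:8] id=198 & 0xff = 0xc6; word=0xcec6
word = 0xcec6 → big-endian bytes:
  [0]=0xce  [1]=0xc6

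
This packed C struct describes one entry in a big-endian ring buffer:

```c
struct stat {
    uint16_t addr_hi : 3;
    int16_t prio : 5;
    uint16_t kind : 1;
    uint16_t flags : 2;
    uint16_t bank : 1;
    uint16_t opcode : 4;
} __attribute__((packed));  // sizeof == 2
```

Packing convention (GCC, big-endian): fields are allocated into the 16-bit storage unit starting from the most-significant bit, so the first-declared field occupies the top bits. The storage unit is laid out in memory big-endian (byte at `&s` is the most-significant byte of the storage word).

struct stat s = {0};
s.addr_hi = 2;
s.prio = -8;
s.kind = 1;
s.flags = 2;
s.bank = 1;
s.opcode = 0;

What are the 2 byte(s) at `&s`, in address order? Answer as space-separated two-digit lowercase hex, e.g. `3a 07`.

addr_hi:3 = 2 → 0x2 << 13 → word 0x4000
prio:5 = -8 → 0x18 << 8 → word 0x5800
kind:1 = 1 → 0x1 << 7 → word 0x5880
flags:2 = 2 → 0x2 << 5 → word 0x58c0
bank:1 = 1 → 0x1 << 4 → word 0x58d0
opcode:4 = 0 → 0x0 << 0 → word 0x58d0
word = 0x58d0 → big-endian bytes:
  [0]=0x58  [1]=0xd0

58 d0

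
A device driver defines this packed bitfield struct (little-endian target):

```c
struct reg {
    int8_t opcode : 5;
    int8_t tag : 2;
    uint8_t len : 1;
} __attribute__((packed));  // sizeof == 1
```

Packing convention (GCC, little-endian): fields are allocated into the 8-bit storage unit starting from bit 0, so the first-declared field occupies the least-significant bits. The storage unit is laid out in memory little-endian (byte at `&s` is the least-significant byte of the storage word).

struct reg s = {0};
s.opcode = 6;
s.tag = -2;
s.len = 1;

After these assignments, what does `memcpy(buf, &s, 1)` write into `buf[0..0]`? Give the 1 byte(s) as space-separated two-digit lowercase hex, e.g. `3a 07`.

c6

[0+:5] opcode=6 & 0x1f = 0x6; word=0x06
[5+:2] tag=-2 & 0x3 = 0x2; word=0x46
[7+:1] len=1 & 0x1 = 0x1; word=0xc6
word = 0xc6 → little-endian bytes:
  [0]=0xc6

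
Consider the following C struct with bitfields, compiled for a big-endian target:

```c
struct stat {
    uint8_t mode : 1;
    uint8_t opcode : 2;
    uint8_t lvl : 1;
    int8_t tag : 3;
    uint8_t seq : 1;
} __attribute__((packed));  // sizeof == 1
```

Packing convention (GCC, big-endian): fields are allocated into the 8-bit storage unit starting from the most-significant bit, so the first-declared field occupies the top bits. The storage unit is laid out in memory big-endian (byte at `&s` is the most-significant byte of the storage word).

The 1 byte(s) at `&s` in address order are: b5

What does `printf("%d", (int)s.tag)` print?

2

[0]=0xb5 (big-endian) → word 0xb5
mode:1 @ bit 7 → (0xb5>>7)&0x1 = 0x1
opcode:2 @ bit 5 → (0xb5>>5)&0x3 = 0x1
lvl:1 @ bit 4 → (0xb5>>4)&0x1 = 0x1
tag:3 @ bit 1 → (0xb5>>1)&0x7 = 0x2  ←
seq:1 @ bit 0 → (0xb5>>0)&0x1 = 0x1
tag signed 3b, MSB=0: value = 2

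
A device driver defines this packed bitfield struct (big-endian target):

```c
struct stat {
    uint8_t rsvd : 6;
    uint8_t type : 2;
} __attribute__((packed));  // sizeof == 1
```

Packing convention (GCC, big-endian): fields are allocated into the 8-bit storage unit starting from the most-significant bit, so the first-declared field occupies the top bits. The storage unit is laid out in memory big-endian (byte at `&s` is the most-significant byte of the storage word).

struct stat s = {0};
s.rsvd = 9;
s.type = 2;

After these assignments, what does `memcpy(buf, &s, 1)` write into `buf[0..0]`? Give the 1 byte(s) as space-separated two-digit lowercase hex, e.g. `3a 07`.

26

[2+:6] rsvd=9 & 0x3f = 0x9; word=0x24
[0+:2] type=2 & 0x3 = 0x2; word=0x26
word = 0x26 → big-endian bytes:
  [0]=0x26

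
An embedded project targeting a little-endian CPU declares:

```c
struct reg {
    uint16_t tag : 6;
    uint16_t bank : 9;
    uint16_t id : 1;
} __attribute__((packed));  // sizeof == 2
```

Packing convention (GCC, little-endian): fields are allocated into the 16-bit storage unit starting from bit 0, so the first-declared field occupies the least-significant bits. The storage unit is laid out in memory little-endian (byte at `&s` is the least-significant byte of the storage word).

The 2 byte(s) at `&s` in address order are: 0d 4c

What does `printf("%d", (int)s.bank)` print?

[0]=0x0d [1]=0x4c (little-endian) → word 0x4c0d
tag:6 @ bit 0 → (0x4c0d>>0)&0x3f = 0xd
bank:9 @ bit 6 → (0x4c0d>>6)&0x1ff = 0x130  ←
id:1 @ bit 15 → (0x4c0d>>15)&0x1 = 0x0

304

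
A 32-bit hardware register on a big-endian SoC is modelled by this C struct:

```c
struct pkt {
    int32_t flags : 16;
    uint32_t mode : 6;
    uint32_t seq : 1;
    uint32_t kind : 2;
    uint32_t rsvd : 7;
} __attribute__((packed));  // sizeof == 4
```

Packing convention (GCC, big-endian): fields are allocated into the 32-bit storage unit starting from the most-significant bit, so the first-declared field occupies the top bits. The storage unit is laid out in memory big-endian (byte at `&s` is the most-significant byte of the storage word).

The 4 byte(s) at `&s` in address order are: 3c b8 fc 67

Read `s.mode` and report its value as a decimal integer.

63

[0]=0x3c [1]=0xb8 [2]=0xfc [3]=0x67 (big-endian) → word 0x3cb8fc67
flags:16 @ bit 16 → (0x3cb8fc67>>16)&0xffff = 0x3cb8
mode:6 @ bit 10 → (0x3cb8fc67>>10)&0x3f = 0x3f  ←
seq:1 @ bit 9 → (0x3cb8fc67>>9)&0x1 = 0x0
kind:2 @ bit 7 → (0x3cb8fc67>>7)&0x3 = 0x0
rsvd:7 @ bit 0 → (0x3cb8fc67>>0)&0x7f = 0x67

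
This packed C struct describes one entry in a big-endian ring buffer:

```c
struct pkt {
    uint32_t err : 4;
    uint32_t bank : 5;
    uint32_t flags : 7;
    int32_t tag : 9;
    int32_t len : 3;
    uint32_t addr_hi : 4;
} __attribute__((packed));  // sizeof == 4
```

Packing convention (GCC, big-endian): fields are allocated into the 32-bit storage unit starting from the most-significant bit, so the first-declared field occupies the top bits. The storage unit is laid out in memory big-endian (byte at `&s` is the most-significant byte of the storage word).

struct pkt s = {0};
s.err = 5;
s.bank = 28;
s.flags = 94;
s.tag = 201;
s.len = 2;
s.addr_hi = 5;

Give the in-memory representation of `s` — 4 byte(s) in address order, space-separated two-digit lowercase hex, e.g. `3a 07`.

5e 5e 64 a5

[28+:4] err=5 & 0xf = 0x5; word=0x50000000
[23+:5] bank=28 & 0x1f = 0x1c; word=0x5e000000
[16+:7] flags=94 & 0x7f = 0x5e; word=0x5e5e0000
[7+:9] tag=201 & 0x1ff = 0xc9; word=0x5e5e6480
[4+:3] len=2 & 0x7 = 0x2; word=0x5e5e64a0
[0+:4] addr_hi=5 & 0xf = 0x5; word=0x5e5e64a5
word = 0x5e5e64a5 → big-endian bytes:
  [0]=0x5e  [1]=0x5e  [2]=0x64  [3]=0xa5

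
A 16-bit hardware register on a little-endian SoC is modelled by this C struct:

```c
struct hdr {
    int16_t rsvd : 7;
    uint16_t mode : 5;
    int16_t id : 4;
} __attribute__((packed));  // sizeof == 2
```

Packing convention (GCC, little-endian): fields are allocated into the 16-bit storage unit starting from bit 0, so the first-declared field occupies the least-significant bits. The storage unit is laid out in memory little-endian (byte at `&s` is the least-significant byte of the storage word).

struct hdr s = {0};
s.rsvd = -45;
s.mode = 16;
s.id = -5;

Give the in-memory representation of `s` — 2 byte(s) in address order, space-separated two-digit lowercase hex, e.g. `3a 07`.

53 b8

rsvd (7b) val=-45 bits=0x53 at bit 0: 0x0053
mode (5b) val=16 bits=0x10 at bit 7: 0x0853
id (4b) val=-5 bits=0xb at bit 12: 0xb853
word = 0xb853 → little-endian bytes:
  [0]=0x53  [1]=0xb8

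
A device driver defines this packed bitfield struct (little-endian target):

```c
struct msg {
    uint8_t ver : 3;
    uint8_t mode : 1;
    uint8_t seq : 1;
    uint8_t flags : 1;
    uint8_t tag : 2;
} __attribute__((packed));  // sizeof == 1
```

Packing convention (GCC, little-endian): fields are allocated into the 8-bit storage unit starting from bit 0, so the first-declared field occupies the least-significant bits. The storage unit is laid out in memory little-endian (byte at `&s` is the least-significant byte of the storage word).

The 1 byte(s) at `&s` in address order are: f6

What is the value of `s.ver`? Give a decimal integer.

[0]=0xf6 (little-endian) → word 0xf6
ver [0+:3] = (word>>0) & 0x7 = 6  ←
mode [3+:1] = (word>>3) & 0x1 = 0
seq [4+:1] = (word>>4) & 0x1 = 1
flags [5+:1] = (word>>5) & 0x1 = 1
tag [6+:2] = (word>>6) & 0x3 = 3

6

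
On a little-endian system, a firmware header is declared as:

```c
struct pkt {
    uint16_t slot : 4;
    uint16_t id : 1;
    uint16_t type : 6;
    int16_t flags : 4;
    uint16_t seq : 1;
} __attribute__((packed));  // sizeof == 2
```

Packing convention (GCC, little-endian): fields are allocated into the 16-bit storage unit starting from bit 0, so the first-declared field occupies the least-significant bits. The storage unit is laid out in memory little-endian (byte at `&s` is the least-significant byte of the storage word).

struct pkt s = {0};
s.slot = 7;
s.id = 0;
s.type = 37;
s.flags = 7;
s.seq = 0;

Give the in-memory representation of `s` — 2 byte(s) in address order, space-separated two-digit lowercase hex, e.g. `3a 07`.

a7 3c

slot:4 = 7 → 0x7 << 0 → word 0x0007
id:1 = 0 → 0x0 << 4 → word 0x0007
type:6 = 37 → 0x25 << 5 → word 0x04a7
flags:4 = 7 → 0x7 << 11 → word 0x3ca7
seq:1 = 0 → 0x0 << 15 → word 0x3ca7
word = 0x3ca7 → little-endian bytes:
  [0]=0xa7  [1]=0x3c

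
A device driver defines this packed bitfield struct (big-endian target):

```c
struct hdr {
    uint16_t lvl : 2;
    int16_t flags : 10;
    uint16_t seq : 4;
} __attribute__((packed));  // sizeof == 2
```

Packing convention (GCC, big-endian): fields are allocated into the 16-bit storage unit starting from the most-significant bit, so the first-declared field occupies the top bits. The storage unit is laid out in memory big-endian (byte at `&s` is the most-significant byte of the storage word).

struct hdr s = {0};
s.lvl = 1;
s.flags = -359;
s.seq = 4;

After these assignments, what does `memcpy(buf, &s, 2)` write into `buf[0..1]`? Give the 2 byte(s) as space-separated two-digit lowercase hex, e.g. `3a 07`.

[14+:2] lvl=1 & 0x3 = 0x1; word=0x4000
[4+:10] flags=-359 & 0x3ff = 0x299; word=0x6990
[0+:4] seq=4 & 0xf = 0x4; word=0x6994
word = 0x6994 → big-endian bytes:
  [0]=0x69  [1]=0x94

69 94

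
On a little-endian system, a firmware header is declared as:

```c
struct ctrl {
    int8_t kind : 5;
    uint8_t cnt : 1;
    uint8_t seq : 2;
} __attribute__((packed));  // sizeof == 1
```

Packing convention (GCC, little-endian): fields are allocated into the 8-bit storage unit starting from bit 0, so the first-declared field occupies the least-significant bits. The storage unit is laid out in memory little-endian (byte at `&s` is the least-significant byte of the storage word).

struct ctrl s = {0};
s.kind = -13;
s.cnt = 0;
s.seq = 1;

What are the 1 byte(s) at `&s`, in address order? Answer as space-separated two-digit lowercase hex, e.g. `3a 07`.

kind (5b) val=-13 bits=0x13 at bit 0: 0x13
cnt (1b) val=0 bits=0x0 at bit 5: 0x13
seq (2b) val=1 bits=0x1 at bit 6: 0x53
word = 0x53 → little-endian bytes:
  [0]=0x53

53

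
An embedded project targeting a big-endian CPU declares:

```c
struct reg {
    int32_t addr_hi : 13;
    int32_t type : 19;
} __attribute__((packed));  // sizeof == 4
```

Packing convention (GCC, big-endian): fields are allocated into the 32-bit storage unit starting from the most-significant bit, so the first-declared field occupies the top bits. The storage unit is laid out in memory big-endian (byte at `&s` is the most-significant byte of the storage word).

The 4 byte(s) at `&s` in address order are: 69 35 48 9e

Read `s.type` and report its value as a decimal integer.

-178018

[0]=0x69 [1]=0x35 [2]=0x48 [3]=0x9e (big-endian) → word 0x6935489e
addr_hi [19+:13] = (word>>19) & 0x1fff = 3366
type [0+:19] = (word>>0) & 0x7ffff = 346270  ←
type signed 19b, MSB=1: 346270 - 524288 = -178018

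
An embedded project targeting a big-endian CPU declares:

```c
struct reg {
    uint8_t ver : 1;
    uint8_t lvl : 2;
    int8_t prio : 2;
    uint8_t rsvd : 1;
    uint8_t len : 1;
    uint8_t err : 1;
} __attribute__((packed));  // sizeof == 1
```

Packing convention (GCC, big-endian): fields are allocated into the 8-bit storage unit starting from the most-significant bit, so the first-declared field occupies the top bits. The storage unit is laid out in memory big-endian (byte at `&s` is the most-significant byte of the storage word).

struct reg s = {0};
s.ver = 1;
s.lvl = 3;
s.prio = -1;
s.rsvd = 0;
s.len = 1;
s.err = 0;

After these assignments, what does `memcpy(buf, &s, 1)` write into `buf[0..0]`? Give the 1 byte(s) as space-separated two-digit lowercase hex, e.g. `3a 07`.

ver:1 = 1 → 0x1 << 7 → word 0x80
lvl:2 = 3 → 0x3 << 5 → word 0xe0
prio:2 = -1 → 0x3 << 3 → word 0xf8
rsvd:1 = 0 → 0x0 << 2 → word 0xf8
len:1 = 1 → 0x1 << 1 → word 0xfa
err:1 = 0 → 0x0 << 0 → word 0xfa
word = 0xfa → big-endian bytes:
  [0]=0xfa

fa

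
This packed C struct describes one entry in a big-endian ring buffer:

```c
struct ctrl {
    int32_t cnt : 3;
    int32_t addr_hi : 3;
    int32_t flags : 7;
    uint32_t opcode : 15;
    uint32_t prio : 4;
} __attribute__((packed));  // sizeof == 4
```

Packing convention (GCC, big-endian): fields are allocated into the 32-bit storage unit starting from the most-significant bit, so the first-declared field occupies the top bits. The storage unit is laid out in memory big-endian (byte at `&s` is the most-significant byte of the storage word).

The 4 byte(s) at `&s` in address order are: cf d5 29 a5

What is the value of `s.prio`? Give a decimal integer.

5

[0]=0xcf [1]=0xd5 [2]=0x29 [3]=0xa5 (big-endian) → word 0xcfd529a5
cnt [29+:3] = (word>>29) & 0x7 = 6
addr_hi [26+:3] = (word>>26) & 0x7 = 3
flags [19+:7] = (word>>19) & 0x7f = 122
opcode [4+:15] = (word>>4) & 0x7fff = 21146
prio [0+:4] = (word>>0) & 0xf = 5  ←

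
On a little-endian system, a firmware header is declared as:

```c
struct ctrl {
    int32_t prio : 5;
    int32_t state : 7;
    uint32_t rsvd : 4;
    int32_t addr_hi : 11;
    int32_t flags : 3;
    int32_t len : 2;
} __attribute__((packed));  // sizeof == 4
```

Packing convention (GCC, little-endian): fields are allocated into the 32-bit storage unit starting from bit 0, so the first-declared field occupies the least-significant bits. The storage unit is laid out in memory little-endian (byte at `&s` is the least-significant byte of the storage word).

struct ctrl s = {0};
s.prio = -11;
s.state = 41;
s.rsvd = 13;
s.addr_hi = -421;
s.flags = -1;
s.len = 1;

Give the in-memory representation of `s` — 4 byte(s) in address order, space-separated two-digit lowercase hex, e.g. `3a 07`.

35 d5 5b 7e

prio:5 = -11 → 0x15 << 0 → word 0x00000015
state:7 = 41 → 0x29 << 5 → word 0x00000535
rsvd:4 = 13 → 0xd << 12 → word 0x0000d535
addr_hi:11 = -421 → 0x65b << 16 → word 0x065bd535
flags:3 = -1 → 0x7 << 27 → word 0x3e5bd535
len:2 = 1 → 0x1 << 30 → word 0x7e5bd535
word = 0x7e5bd535 → little-endian bytes:
  [0]=0x35  [1]=0xd5  [2]=0x5b  [3]=0x7e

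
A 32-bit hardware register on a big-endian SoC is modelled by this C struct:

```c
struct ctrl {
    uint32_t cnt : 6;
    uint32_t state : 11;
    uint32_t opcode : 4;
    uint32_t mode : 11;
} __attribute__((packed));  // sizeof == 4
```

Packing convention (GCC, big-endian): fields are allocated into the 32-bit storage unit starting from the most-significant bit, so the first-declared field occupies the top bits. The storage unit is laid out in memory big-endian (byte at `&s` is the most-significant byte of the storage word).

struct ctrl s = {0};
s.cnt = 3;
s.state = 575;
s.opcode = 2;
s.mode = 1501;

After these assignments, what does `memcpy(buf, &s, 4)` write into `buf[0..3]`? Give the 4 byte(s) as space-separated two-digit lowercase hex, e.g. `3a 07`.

[26+:6] cnt=3 & 0x3f = 0x3; word=0x0c000000
[15+:11] state=575 & 0x7ff = 0x23f; word=0x0d1f8000
[11+:4] opcode=2 & 0xf = 0x2; word=0x0d1f9000
[0+:11] mode=1501 & 0x7ff = 0x5dd; word=0x0d1f95dd
word = 0x0d1f95dd → big-endian bytes:
  [0]=0x0d  [1]=0x1f  [2]=0x95  [3]=0xdd

0d 1f 95 dd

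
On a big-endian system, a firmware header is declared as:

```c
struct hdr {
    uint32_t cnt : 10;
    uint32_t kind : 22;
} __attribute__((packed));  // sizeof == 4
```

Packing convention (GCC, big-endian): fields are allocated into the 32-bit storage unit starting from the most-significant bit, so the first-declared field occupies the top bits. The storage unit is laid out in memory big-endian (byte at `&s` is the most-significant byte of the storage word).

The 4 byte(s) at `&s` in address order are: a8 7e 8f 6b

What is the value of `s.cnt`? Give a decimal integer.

673

[0]=0xa8 [1]=0x7e [2]=0x8f [3]=0x6b (big-endian) → word 0xa87e8f6b
cnt [22+:10] = (word>>22) & 0x3ff = 673  ←
kind [0+:22] = (word>>0) & 0x3fffff = 4099947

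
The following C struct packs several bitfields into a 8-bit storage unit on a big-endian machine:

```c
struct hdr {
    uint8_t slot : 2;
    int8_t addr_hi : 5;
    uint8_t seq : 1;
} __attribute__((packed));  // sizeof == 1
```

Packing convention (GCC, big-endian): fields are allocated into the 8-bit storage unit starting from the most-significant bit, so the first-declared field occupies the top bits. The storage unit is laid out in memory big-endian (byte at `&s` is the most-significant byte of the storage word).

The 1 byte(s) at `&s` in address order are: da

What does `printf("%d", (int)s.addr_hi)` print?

13

[0]=0xda (big-endian) → word 0xda
slot:2 @ bit 6 → (0xda>>6)&0x3 = 0x3
addr_hi:5 @ bit 1 → (0xda>>1)&0x1f = 0xd  ←
seq:1 @ bit 0 → (0xda>>0)&0x1 = 0x0
addr_hi signed 5b, MSB=0: value = 13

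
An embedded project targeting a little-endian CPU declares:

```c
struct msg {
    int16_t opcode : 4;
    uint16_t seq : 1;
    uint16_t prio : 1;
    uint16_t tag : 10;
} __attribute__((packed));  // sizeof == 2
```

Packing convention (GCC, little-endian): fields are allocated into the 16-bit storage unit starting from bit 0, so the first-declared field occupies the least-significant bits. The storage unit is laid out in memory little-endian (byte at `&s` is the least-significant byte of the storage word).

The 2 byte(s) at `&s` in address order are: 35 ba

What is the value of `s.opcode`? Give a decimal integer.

[0]=0x35 [1]=0xba (little-endian) → word 0xba35
opcode:4 @ bit 0 → (0xba35>>0)&0xf = 0x5  ←
seq:1 @ bit 4 → (0xba35>>4)&0x1 = 0x1
prio:1 @ bit 5 → (0xba35>>5)&0x1 = 0x1
tag:10 @ bit 6 → (0xba35>>6)&0x3ff = 0x2e8
opcode signed 4b, MSB=0: value = 5

5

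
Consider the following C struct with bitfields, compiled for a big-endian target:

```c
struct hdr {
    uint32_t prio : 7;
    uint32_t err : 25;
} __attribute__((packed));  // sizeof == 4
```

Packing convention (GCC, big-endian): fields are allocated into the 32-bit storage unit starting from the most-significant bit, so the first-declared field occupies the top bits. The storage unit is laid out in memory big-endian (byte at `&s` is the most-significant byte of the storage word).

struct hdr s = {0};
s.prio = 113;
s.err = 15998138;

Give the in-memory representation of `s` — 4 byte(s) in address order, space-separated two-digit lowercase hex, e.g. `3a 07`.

prio:7 = 113 → 0x71 << 25 → word 0xe2000000
err:25 = 15998138 → 0xf41cba << 0 → word 0xe2f41cba
word = 0xe2f41cba → big-endian bytes:
  [0]=0xe2  [1]=0xf4  [2]=0x1c  [3]=0xba

e2 f4 1c ba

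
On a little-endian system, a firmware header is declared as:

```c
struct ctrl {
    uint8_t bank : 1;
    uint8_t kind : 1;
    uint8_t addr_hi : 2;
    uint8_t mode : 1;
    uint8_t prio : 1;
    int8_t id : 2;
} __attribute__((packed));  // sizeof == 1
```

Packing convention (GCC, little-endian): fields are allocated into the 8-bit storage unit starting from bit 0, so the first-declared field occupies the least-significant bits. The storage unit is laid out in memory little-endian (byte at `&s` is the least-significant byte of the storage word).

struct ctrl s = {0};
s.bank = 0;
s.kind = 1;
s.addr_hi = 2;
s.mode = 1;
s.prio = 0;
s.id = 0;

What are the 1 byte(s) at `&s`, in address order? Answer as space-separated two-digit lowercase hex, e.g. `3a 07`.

1a

bank:1 = 0 → 0x0 << 0 → word 0x00
kind:1 = 1 → 0x1 << 1 → word 0x02
addr_hi:2 = 2 → 0x2 << 2 → word 0x0a
mode:1 = 1 → 0x1 << 4 → word 0x1a
prio:1 = 0 → 0x0 << 5 → word 0x1a
id:2 = 0 → 0x0 << 6 → word 0x1a
word = 0x1a → little-endian bytes:
  [0]=0x1a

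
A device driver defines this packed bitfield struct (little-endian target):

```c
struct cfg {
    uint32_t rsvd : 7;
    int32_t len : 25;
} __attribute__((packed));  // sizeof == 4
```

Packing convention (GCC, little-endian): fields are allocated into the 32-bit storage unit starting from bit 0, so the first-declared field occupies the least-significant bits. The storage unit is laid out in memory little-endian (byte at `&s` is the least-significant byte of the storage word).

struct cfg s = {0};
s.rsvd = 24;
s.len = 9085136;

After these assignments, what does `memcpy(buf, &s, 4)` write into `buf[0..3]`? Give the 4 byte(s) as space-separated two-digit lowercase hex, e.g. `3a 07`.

[0+:7] rsvd=24 & 0x7f = 0x18; word=0x00000018
[7+:25] len=9085136 & 0x1ffffff = 0x8aa0d0; word=0x45506818
word = 0x45506818 → little-endian bytes:
  [0]=0x18  [1]=0x68  [2]=0x50  [3]=0x45

18 68 50 45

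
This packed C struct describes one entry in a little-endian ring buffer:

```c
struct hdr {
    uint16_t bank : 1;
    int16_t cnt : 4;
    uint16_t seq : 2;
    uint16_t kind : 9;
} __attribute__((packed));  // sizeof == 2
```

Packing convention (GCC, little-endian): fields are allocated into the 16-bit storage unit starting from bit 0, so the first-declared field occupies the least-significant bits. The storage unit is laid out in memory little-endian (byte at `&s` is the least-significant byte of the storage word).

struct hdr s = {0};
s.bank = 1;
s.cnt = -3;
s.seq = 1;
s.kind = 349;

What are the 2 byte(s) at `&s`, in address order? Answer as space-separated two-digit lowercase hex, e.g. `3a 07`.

bank (1b) val=1 bits=0x1 at bit 0: 0x0001
cnt (4b) val=-3 bits=0xd at bit 1: 0x001b
seq (2b) val=1 bits=0x1 at bit 5: 0x003b
kind (9b) val=349 bits=0x15d at bit 7: 0xaebb
word = 0xaebb → little-endian bytes:
  [0]=0xbb  [1]=0xae

bb ae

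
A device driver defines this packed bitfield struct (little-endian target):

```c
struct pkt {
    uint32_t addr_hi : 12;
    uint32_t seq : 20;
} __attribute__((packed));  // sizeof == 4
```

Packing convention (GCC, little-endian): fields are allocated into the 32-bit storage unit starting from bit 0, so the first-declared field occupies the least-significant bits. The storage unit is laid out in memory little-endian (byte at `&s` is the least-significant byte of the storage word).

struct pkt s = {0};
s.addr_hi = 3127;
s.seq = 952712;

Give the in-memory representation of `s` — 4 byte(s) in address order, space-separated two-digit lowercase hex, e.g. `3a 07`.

addr_hi (12b) val=3127 bits=0xc37 at bit 0: 0x00000c37
seq (20b) val=952712 bits=0xe8988 at bit 12: 0xe8988c37
word = 0xe8988c37 → little-endian bytes:
  [0]=0x37  [1]=0x8c  [2]=0x98  [3]=0xe8

37 8c 98 e8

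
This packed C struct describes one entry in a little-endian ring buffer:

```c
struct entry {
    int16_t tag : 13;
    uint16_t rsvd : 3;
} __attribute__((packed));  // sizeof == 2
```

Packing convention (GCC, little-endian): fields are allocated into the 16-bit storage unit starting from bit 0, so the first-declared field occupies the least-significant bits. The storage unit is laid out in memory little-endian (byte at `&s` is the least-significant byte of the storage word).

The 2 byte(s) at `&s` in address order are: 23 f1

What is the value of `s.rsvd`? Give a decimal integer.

[0]=0x23 [1]=0xf1 (little-endian) → word 0xf123
tag [0+:13] = (word>>0) & 0x1fff = 4387
rsvd [13+:3] = (word>>13) & 0x7 = 7  ←

7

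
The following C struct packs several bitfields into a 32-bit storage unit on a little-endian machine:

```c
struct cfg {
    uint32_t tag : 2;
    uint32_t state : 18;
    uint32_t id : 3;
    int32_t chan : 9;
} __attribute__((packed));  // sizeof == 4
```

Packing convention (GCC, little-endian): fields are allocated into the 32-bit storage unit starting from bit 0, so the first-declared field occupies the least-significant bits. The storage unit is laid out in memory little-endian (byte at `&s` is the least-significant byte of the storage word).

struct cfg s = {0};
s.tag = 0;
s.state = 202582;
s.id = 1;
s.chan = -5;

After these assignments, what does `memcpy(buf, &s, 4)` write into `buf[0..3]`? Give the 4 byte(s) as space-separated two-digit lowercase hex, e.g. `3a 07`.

58 5d 9c fd

[0+:2] tag=0 & 0x3 = 0x0; word=0x00000000
[2+:18] state=202582 & 0x3ffff = 0x31756; word=0x000c5d58
[20+:3] id=1 & 0x7 = 0x1; word=0x001c5d58
[23+:9] chan=-5 & 0x1ff = 0x1fb; word=0xfd9c5d58
word = 0xfd9c5d58 → little-endian bytes:
  [0]=0x58  [1]=0x5d  [2]=0x9c  [3]=0xfd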